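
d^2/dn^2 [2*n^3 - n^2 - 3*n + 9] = 12*n - 2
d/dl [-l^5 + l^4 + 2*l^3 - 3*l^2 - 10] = l*(-5*l^3 + 4*l^2 + 6*l - 6)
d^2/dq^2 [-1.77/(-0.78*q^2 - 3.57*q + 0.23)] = (-2.153736*q^2 - 9.857484*q + 1.77*(1.56*q + 3.57)*(3.12*q + 7.14) + 0.635076)/(0.78*q^2 + 3.57*q - 0.23)^3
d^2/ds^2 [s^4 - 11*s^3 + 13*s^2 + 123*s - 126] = 12*s^2 - 66*s + 26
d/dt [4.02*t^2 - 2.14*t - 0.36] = 8.04*t - 2.14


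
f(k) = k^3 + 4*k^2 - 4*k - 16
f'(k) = 3*k^2 + 8*k - 4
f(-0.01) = -15.96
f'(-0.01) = -4.08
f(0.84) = -15.94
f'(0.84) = 4.84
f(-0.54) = -12.83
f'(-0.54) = -7.45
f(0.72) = -16.43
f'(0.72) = 3.32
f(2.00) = 0.00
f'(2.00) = 24.00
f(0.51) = -16.87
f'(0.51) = 0.86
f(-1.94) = -0.49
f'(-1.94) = -8.23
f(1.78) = -4.81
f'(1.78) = 19.75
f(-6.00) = -64.00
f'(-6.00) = 56.00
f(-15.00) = -2431.00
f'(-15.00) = 551.00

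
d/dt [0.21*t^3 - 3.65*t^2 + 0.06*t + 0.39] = 0.63*t^2 - 7.3*t + 0.06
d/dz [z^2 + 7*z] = 2*z + 7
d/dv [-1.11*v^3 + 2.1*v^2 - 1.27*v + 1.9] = -3.33*v^2 + 4.2*v - 1.27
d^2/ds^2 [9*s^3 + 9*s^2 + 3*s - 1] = 54*s + 18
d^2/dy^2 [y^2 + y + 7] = 2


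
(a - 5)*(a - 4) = a^2 - 9*a + 20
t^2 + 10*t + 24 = (t + 4)*(t + 6)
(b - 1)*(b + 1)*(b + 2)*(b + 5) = b^4 + 7*b^3 + 9*b^2 - 7*b - 10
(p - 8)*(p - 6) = p^2 - 14*p + 48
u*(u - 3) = u^2 - 3*u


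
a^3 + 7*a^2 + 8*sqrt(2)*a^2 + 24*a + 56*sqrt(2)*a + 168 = (a + 7)*(a + 2*sqrt(2))*(a + 6*sqrt(2))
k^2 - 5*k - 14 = (k - 7)*(k + 2)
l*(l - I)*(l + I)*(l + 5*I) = l^4 + 5*I*l^3 + l^2 + 5*I*l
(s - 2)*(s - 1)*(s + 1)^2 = s^4 - s^3 - 3*s^2 + s + 2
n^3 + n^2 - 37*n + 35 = (n - 5)*(n - 1)*(n + 7)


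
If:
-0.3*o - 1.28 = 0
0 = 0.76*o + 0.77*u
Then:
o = -4.27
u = 4.21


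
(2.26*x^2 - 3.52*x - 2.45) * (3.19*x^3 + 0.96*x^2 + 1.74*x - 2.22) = 7.2094*x^5 - 9.0592*x^4 - 7.2623*x^3 - 13.494*x^2 + 3.5514*x + 5.439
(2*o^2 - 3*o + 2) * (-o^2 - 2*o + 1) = -2*o^4 - o^3 + 6*o^2 - 7*o + 2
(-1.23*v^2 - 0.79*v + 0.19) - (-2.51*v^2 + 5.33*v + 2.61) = 1.28*v^2 - 6.12*v - 2.42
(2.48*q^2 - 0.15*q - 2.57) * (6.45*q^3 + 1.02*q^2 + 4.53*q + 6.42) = 15.996*q^5 + 1.5621*q^4 - 5.4951*q^3 + 12.6207*q^2 - 12.6051*q - 16.4994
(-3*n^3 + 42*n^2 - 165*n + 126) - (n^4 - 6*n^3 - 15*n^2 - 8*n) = -n^4 + 3*n^3 + 57*n^2 - 157*n + 126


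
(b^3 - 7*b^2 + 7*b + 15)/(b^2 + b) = b - 8 + 15/b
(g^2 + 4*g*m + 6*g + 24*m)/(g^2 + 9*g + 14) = (g^2 + 4*g*m + 6*g + 24*m)/(g^2 + 9*g + 14)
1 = 1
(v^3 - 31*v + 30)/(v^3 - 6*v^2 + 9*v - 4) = (v^2 + v - 30)/(v^2 - 5*v + 4)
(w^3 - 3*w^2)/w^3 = (w - 3)/w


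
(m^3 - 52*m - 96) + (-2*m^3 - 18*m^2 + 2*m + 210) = -m^3 - 18*m^2 - 50*m + 114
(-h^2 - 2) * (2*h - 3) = -2*h^3 + 3*h^2 - 4*h + 6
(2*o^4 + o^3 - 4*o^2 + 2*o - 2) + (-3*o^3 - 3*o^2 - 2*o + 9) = 2*o^4 - 2*o^3 - 7*o^2 + 7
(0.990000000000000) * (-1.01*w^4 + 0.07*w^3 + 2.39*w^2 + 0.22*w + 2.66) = -0.9999*w^4 + 0.0693*w^3 + 2.3661*w^2 + 0.2178*w + 2.6334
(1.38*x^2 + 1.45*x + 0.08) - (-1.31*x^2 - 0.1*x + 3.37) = 2.69*x^2 + 1.55*x - 3.29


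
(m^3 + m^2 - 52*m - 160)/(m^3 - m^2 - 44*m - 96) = (m + 5)/(m + 3)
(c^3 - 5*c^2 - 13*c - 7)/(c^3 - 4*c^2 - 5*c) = (c^2 - 6*c - 7)/(c*(c - 5))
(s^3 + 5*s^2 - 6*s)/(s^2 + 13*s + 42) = s*(s - 1)/(s + 7)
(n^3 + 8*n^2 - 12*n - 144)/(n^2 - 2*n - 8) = (n^2 + 12*n + 36)/(n + 2)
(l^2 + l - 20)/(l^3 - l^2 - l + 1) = (l^2 + l - 20)/(l^3 - l^2 - l + 1)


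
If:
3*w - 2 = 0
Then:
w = 2/3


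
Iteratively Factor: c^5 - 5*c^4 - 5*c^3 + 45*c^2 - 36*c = (c - 1)*(c^4 - 4*c^3 - 9*c^2 + 36*c) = c*(c - 1)*(c^3 - 4*c^2 - 9*c + 36) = c*(c - 1)*(c + 3)*(c^2 - 7*c + 12) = c*(c - 3)*(c - 1)*(c + 3)*(c - 4)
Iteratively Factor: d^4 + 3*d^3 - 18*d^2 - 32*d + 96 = (d + 4)*(d^3 - d^2 - 14*d + 24) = (d - 2)*(d + 4)*(d^2 + d - 12) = (d - 3)*(d - 2)*(d + 4)*(d + 4)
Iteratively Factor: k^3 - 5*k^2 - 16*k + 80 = (k + 4)*(k^2 - 9*k + 20) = (k - 5)*(k + 4)*(k - 4)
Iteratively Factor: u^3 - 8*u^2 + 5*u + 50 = (u - 5)*(u^2 - 3*u - 10) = (u - 5)^2*(u + 2)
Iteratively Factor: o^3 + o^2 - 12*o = (o + 4)*(o^2 - 3*o) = o*(o + 4)*(o - 3)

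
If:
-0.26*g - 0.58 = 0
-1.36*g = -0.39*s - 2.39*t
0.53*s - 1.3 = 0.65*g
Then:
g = -2.23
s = -0.28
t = -1.22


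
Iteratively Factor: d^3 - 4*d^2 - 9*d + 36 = (d - 3)*(d^2 - d - 12) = (d - 3)*(d + 3)*(d - 4)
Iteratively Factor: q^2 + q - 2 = (q - 1)*(q + 2)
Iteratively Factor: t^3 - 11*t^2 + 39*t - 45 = (t - 3)*(t^2 - 8*t + 15) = (t - 5)*(t - 3)*(t - 3)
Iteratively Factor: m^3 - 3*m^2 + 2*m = (m - 2)*(m^2 - m) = m*(m - 2)*(m - 1)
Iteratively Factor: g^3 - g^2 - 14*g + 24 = (g - 3)*(g^2 + 2*g - 8) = (g - 3)*(g - 2)*(g + 4)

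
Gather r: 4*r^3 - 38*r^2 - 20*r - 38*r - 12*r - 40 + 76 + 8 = 4*r^3 - 38*r^2 - 70*r + 44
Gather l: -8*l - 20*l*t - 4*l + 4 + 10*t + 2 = l*(-20*t - 12) + 10*t + 6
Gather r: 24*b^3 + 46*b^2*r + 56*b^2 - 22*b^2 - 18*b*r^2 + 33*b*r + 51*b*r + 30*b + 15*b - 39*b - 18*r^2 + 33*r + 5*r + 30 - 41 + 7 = 24*b^3 + 34*b^2 + 6*b + r^2*(-18*b - 18) + r*(46*b^2 + 84*b + 38) - 4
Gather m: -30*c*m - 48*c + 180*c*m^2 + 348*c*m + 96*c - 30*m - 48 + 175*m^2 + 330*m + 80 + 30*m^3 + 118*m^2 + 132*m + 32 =48*c + 30*m^3 + m^2*(180*c + 293) + m*(318*c + 432) + 64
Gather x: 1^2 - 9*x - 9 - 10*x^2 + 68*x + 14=-10*x^2 + 59*x + 6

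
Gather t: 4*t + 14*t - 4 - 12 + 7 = 18*t - 9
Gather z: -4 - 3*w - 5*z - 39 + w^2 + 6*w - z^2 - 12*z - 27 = w^2 + 3*w - z^2 - 17*z - 70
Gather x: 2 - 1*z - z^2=-z^2 - z + 2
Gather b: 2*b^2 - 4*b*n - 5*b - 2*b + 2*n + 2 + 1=2*b^2 + b*(-4*n - 7) + 2*n + 3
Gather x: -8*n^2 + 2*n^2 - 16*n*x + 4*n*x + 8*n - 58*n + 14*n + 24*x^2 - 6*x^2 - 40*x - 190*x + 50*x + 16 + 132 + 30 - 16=-6*n^2 - 36*n + 18*x^2 + x*(-12*n - 180) + 162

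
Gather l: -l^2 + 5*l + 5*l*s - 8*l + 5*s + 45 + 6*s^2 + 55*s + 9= -l^2 + l*(5*s - 3) + 6*s^2 + 60*s + 54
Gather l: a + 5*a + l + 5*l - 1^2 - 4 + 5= 6*a + 6*l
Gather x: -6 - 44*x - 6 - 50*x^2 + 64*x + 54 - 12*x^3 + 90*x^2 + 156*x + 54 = -12*x^3 + 40*x^2 + 176*x + 96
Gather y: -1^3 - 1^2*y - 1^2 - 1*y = -2*y - 2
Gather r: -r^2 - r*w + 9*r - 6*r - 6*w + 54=-r^2 + r*(3 - w) - 6*w + 54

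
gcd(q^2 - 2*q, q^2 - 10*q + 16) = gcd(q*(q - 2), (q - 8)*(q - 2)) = q - 2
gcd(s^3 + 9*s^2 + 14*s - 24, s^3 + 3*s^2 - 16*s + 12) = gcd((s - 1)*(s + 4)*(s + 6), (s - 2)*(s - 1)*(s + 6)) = s^2 + 5*s - 6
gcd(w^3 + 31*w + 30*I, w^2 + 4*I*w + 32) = 1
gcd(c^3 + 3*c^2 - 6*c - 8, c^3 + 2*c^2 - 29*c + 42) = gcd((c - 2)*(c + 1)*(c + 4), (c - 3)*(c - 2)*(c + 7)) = c - 2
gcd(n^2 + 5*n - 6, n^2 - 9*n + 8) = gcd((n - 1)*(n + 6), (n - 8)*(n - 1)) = n - 1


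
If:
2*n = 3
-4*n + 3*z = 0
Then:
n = 3/2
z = 2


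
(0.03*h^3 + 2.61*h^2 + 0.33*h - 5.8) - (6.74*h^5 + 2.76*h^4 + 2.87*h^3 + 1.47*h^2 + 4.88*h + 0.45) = -6.74*h^5 - 2.76*h^4 - 2.84*h^3 + 1.14*h^2 - 4.55*h - 6.25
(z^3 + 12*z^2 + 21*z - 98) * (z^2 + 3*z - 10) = z^5 + 15*z^4 + 47*z^3 - 155*z^2 - 504*z + 980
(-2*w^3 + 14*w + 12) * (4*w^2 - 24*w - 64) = -8*w^5 + 48*w^4 + 184*w^3 - 288*w^2 - 1184*w - 768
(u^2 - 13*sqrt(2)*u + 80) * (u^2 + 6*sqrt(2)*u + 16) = u^4 - 7*sqrt(2)*u^3 - 60*u^2 + 272*sqrt(2)*u + 1280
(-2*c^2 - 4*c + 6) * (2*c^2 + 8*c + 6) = -4*c^4 - 24*c^3 - 32*c^2 + 24*c + 36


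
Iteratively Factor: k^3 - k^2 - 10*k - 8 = (k + 1)*(k^2 - 2*k - 8) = (k + 1)*(k + 2)*(k - 4)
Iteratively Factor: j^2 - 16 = (j - 4)*(j + 4)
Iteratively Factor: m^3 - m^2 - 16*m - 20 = (m - 5)*(m^2 + 4*m + 4) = (m - 5)*(m + 2)*(m + 2)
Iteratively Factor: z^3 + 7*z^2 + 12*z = (z + 3)*(z^2 + 4*z) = (z + 3)*(z + 4)*(z)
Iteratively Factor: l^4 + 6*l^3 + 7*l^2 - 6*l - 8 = (l - 1)*(l^3 + 7*l^2 + 14*l + 8) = (l - 1)*(l + 1)*(l^2 + 6*l + 8) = (l - 1)*(l + 1)*(l + 4)*(l + 2)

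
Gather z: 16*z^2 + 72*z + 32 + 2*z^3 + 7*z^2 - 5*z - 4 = 2*z^3 + 23*z^2 + 67*z + 28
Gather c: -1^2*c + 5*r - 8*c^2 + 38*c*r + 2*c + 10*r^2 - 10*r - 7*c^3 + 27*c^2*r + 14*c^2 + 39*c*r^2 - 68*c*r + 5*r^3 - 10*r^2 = -7*c^3 + c^2*(27*r + 6) + c*(39*r^2 - 30*r + 1) + 5*r^3 - 5*r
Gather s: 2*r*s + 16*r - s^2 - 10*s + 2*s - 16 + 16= 16*r - s^2 + s*(2*r - 8)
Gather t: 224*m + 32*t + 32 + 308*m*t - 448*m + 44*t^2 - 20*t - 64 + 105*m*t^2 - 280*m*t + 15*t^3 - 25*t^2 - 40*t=-224*m + 15*t^3 + t^2*(105*m + 19) + t*(28*m - 28) - 32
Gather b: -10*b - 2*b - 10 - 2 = -12*b - 12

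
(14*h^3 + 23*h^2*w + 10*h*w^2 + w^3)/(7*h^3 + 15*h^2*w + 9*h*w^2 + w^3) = (2*h + w)/(h + w)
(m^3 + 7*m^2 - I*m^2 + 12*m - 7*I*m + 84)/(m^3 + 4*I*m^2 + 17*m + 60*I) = (m + 7)/(m + 5*I)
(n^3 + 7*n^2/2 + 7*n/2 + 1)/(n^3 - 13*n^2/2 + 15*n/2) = (2*n^3 + 7*n^2 + 7*n + 2)/(n*(2*n^2 - 13*n + 15))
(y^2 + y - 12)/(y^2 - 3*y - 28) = (y - 3)/(y - 7)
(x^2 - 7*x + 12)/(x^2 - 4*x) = (x - 3)/x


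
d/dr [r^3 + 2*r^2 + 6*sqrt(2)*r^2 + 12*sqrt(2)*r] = 3*r^2 + 4*r + 12*sqrt(2)*r + 12*sqrt(2)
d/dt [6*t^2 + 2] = 12*t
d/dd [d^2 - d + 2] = 2*d - 1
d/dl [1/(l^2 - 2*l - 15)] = 2*(1 - l)/(-l^2 + 2*l + 15)^2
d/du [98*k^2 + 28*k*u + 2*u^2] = 28*k + 4*u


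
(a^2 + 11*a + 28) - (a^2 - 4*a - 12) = 15*a + 40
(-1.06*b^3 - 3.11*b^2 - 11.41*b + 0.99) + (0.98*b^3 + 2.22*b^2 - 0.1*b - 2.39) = -0.0800000000000001*b^3 - 0.89*b^2 - 11.51*b - 1.4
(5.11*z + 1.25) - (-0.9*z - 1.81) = 6.01*z + 3.06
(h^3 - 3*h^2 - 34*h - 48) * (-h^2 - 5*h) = -h^5 - 2*h^4 + 49*h^3 + 218*h^2 + 240*h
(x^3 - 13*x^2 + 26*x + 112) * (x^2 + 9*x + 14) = x^5 - 4*x^4 - 77*x^3 + 164*x^2 + 1372*x + 1568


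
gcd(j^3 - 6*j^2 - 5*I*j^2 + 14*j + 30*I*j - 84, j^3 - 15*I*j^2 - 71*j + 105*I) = j - 7*I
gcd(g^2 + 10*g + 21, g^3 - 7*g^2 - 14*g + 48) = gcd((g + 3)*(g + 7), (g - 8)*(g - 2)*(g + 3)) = g + 3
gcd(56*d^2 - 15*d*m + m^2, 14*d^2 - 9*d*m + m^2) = 7*d - m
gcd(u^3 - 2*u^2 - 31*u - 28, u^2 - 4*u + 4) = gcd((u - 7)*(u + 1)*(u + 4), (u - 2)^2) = 1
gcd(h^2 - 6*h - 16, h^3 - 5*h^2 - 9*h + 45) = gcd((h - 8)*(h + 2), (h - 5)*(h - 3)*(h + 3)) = 1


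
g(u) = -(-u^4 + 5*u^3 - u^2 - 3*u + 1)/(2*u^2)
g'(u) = -(-4*u^3 + 15*u^2 - 2*u - 3)/(2*u^2) + (-u^4 + 5*u^3 - u^2 - 3*u + 1)/u^3 = u - 5/2 - 3/(2*u^2) + u^(-3)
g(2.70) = -2.12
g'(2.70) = 0.05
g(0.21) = -4.20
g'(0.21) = 71.68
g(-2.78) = 10.71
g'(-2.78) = -5.52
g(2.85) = -2.10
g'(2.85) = 0.21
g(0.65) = 0.21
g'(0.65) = -1.76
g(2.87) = -2.09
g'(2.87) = 0.23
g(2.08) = -1.93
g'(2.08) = -0.66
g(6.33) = 4.93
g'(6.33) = 3.80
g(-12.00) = 102.37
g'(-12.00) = -14.51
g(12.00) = 42.62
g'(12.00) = 9.49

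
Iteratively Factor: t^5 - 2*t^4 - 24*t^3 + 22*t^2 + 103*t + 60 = (t + 1)*(t^4 - 3*t^3 - 21*t^2 + 43*t + 60) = (t - 5)*(t + 1)*(t^3 + 2*t^2 - 11*t - 12) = (t - 5)*(t + 1)*(t + 4)*(t^2 - 2*t - 3) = (t - 5)*(t + 1)^2*(t + 4)*(t - 3)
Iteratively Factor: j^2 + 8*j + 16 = (j + 4)*(j + 4)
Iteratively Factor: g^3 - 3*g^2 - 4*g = (g - 4)*(g^2 + g) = (g - 4)*(g + 1)*(g)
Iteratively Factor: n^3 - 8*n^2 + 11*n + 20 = (n + 1)*(n^2 - 9*n + 20) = (n - 5)*(n + 1)*(n - 4)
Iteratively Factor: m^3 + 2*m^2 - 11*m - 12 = (m + 4)*(m^2 - 2*m - 3) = (m - 3)*(m + 4)*(m + 1)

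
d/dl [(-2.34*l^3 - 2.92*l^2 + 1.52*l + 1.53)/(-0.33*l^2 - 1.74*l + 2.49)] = (0.7722*l^4 + 8.1432*l^3 - 11.8974*l^2 - 13.5318*l + 6.447)/(0.1089*l^4 + 1.1484*l^3 + 1.3842*l^2 - 8.6652*l + 6.2001)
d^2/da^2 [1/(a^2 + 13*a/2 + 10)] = 4*(-4*a^2 - 26*a + (4*a + 13)^2 - 40)/(2*a^2 + 13*a + 20)^3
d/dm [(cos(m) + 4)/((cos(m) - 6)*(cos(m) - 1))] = (cos(m)^2 + 8*cos(m) - 34)*sin(m)/((cos(m) - 6)^2*(cos(m) - 1)^2)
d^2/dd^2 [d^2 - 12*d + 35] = 2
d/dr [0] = 0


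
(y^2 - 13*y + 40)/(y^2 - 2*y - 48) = (y - 5)/(y + 6)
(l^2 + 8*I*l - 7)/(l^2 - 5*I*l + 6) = (l + 7*I)/(l - 6*I)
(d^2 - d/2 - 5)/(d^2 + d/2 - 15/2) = (d + 2)/(d + 3)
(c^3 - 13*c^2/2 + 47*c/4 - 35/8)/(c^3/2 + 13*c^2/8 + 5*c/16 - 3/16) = 2*(8*c^3 - 52*c^2 + 94*c - 35)/(8*c^3 + 26*c^2 + 5*c - 3)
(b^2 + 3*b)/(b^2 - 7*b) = (b + 3)/(b - 7)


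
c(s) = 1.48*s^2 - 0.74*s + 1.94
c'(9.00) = 25.90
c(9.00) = 115.16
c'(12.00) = 34.78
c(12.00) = 206.18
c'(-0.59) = -2.49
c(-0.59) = 2.89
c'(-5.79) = -17.88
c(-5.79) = 55.84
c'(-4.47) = -13.97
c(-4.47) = 34.82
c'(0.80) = 1.63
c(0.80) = 2.30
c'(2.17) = 5.68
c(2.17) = 7.30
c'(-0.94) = -3.52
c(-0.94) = 3.94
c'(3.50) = 9.62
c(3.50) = 17.48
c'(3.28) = 8.97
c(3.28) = 15.44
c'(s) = 2.96*s - 0.74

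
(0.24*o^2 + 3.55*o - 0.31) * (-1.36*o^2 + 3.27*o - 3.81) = -0.3264*o^4 - 4.0432*o^3 + 11.1157*o^2 - 14.5392*o + 1.1811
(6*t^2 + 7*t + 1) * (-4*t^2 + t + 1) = -24*t^4 - 22*t^3 + 9*t^2 + 8*t + 1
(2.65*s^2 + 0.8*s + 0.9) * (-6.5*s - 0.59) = -17.225*s^3 - 6.7635*s^2 - 6.322*s - 0.531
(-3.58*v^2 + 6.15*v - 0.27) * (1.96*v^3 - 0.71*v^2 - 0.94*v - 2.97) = -7.0168*v^5 + 14.5958*v^4 - 1.5305*v^3 + 5.0433*v^2 - 18.0117*v + 0.8019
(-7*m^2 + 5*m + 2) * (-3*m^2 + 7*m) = 21*m^4 - 64*m^3 + 29*m^2 + 14*m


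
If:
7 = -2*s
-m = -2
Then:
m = 2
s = -7/2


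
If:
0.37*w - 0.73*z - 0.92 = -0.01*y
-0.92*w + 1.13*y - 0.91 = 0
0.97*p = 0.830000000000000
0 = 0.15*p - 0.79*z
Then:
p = 0.86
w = 2.73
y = 3.02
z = 0.16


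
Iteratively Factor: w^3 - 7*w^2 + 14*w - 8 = (w - 2)*(w^2 - 5*w + 4) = (w - 4)*(w - 2)*(w - 1)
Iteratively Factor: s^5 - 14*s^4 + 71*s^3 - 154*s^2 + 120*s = (s - 4)*(s^4 - 10*s^3 + 31*s^2 - 30*s) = (s - 4)*(s - 2)*(s^3 - 8*s^2 + 15*s) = (s - 4)*(s - 3)*(s - 2)*(s^2 - 5*s) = (s - 5)*(s - 4)*(s - 3)*(s - 2)*(s)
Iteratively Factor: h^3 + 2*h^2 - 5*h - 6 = (h + 1)*(h^2 + h - 6) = (h - 2)*(h + 1)*(h + 3)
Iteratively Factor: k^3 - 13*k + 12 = (k - 1)*(k^2 + k - 12) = (k - 1)*(k + 4)*(k - 3)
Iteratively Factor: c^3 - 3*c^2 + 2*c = (c)*(c^2 - 3*c + 2) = c*(c - 1)*(c - 2)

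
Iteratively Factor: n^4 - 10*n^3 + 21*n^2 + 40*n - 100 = (n - 2)*(n^3 - 8*n^2 + 5*n + 50) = (n - 5)*(n - 2)*(n^2 - 3*n - 10) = (n - 5)*(n - 2)*(n + 2)*(n - 5)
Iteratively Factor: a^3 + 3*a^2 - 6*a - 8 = (a + 4)*(a^2 - a - 2) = (a + 1)*(a + 4)*(a - 2)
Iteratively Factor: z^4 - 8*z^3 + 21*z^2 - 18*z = (z)*(z^3 - 8*z^2 + 21*z - 18) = z*(z - 3)*(z^2 - 5*z + 6) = z*(z - 3)^2*(z - 2)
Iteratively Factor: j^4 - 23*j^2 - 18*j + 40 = (j - 1)*(j^3 + j^2 - 22*j - 40) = (j - 1)*(j + 2)*(j^2 - j - 20) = (j - 1)*(j + 2)*(j + 4)*(j - 5)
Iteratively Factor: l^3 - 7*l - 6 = (l + 2)*(l^2 - 2*l - 3) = (l + 1)*(l + 2)*(l - 3)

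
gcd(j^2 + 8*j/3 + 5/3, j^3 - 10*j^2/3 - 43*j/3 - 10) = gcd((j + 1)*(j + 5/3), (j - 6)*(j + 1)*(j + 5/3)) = j^2 + 8*j/3 + 5/3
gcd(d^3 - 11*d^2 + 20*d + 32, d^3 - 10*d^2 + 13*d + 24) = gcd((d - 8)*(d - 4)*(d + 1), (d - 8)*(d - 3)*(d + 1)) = d^2 - 7*d - 8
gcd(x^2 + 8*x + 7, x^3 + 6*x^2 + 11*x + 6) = x + 1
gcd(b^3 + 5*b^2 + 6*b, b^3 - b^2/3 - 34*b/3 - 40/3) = b + 2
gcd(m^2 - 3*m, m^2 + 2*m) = m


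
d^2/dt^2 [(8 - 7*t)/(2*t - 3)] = -20/(2*t - 3)^3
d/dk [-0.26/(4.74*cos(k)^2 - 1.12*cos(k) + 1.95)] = (0.2912 - 2.4648*cos(k))*sin(k)/(4.74*cos(k)^2 - 1.12*cos(k) + 1.95)^2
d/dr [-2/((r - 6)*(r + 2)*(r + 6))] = 2*(3*r^2 + 4*r - 36)/(r^6 + 4*r^5 - 68*r^4 - 288*r^3 + 1008*r^2 + 5184*r + 5184)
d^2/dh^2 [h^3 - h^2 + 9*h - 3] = 6*h - 2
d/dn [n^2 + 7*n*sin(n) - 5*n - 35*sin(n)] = 7*n*cos(n) + 2*n + 7*sin(n) - 35*cos(n) - 5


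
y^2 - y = y*(y - 1)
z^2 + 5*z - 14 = (z - 2)*(z + 7)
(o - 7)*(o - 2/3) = o^2 - 23*o/3 + 14/3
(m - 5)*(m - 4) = m^2 - 9*m + 20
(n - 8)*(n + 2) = n^2 - 6*n - 16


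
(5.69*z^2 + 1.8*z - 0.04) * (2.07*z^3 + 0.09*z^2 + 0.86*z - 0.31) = 11.7783*z^5 + 4.2381*z^4 + 4.9726*z^3 - 0.2195*z^2 - 0.5924*z + 0.0124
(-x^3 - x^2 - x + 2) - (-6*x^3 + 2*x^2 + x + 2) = 5*x^3 - 3*x^2 - 2*x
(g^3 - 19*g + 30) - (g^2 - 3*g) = g^3 - g^2 - 16*g + 30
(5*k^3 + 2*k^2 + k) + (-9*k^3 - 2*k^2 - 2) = -4*k^3 + k - 2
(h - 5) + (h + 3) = 2*h - 2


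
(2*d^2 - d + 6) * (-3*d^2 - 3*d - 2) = -6*d^4 - 3*d^3 - 19*d^2 - 16*d - 12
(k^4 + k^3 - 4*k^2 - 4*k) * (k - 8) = k^5 - 7*k^4 - 12*k^3 + 28*k^2 + 32*k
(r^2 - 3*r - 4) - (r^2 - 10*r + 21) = 7*r - 25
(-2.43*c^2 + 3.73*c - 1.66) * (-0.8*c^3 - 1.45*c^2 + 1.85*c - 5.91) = 1.944*c^5 + 0.5395*c^4 - 8.576*c^3 + 23.6688*c^2 - 25.1153*c + 9.8106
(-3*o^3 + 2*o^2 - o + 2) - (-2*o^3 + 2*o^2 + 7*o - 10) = -o^3 - 8*o + 12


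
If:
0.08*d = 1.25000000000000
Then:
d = 15.62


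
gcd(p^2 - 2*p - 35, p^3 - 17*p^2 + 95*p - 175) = p - 7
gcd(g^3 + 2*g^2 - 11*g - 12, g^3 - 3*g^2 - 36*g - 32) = g^2 + 5*g + 4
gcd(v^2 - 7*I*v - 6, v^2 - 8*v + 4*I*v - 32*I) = 1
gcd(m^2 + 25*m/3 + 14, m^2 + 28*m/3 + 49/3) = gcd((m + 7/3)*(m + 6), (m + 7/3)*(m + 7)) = m + 7/3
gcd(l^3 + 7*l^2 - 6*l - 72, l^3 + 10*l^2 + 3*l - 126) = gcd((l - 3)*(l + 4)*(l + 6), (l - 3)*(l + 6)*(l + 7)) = l^2 + 3*l - 18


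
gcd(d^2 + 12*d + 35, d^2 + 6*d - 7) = d + 7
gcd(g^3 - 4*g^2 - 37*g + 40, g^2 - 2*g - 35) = g + 5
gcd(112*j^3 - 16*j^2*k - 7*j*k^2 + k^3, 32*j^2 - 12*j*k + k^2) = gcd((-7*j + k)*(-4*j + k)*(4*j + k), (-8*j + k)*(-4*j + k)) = 4*j - k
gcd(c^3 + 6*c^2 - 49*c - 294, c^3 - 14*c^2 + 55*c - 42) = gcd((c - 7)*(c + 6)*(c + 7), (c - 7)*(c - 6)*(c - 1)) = c - 7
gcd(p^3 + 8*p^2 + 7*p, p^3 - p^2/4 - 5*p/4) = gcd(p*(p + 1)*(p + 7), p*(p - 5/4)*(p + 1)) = p^2 + p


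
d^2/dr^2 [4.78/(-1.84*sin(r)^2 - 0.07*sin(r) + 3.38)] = (64.732672*sin(r)^4 + 1.846992*sin(r)^3 + 21.835518*sin(r)^2 - 2.563036*sin(r) - 59.502396)/(1.84*sin(r)^2 + 0.07*sin(r) - 3.38)^3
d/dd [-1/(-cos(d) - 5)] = sin(d)/(cos(d) + 5)^2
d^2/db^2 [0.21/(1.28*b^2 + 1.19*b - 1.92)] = (-0.688128*b^2 - 0.639744*b + 0.21*(2.56*b + 1.19)*(5.12*b + 2.38) + 1.032192)/(1.28*b^2 + 1.19*b - 1.92)^3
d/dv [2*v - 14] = 2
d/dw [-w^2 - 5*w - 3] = -2*w - 5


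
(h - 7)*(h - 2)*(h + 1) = h^3 - 8*h^2 + 5*h + 14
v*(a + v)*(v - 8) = a*v^2 - 8*a*v + v^3 - 8*v^2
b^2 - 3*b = b*(b - 3)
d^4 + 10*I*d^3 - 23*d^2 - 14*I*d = d*(d + I)*(d + 2*I)*(d + 7*I)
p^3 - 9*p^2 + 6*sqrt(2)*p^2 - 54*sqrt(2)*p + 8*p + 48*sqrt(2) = (p - 8)*(p - 1)*(p + 6*sqrt(2))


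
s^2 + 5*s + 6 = (s + 2)*(s + 3)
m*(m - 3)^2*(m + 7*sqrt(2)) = m^4 - 6*m^3 + 7*sqrt(2)*m^3 - 42*sqrt(2)*m^2 + 9*m^2 + 63*sqrt(2)*m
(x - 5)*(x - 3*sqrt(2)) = x^2 - 5*x - 3*sqrt(2)*x + 15*sqrt(2)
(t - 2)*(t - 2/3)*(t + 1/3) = t^3 - 7*t^2/3 + 4*t/9 + 4/9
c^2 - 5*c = c*(c - 5)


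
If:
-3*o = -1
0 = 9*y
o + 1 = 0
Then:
No Solution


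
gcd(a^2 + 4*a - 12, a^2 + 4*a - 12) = a^2 + 4*a - 12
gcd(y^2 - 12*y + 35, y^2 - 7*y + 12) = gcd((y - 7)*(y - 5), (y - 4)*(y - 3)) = 1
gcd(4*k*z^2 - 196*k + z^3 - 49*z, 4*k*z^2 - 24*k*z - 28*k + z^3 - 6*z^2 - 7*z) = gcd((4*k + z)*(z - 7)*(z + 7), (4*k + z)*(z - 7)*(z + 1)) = 4*k*z - 28*k + z^2 - 7*z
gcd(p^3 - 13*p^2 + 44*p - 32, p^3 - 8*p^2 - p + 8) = p^2 - 9*p + 8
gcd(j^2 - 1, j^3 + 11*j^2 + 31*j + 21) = j + 1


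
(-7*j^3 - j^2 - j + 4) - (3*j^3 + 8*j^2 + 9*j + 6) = -10*j^3 - 9*j^2 - 10*j - 2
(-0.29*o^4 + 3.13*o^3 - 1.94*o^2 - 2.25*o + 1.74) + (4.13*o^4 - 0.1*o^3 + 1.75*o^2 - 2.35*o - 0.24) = 3.84*o^4 + 3.03*o^3 - 0.19*o^2 - 4.6*o + 1.5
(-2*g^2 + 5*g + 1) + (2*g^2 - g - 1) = 4*g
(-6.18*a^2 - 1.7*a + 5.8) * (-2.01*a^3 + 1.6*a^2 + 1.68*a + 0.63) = 12.4218*a^5 - 6.471*a^4 - 24.7604*a^3 + 2.5306*a^2 + 8.673*a + 3.654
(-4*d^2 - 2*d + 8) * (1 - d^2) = 4*d^4 + 2*d^3 - 12*d^2 - 2*d + 8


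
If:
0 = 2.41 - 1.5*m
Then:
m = 1.61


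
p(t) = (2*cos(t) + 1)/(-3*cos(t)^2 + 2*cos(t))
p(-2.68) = 0.19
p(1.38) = 5.08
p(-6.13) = -3.12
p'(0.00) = 0.00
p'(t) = (-6*sin(t)*cos(t) + 2*sin(t))*(2*cos(t) + 1)/(-3*cos(t)^2 + 2*cos(t))^2 - 2*sin(t)/(-3*cos(t)^2 + 2*cos(t)) = 2*(-3*sin(t) + sin(t)/cos(t)^2 - 3*tan(t))/(3*cos(t) - 2)^2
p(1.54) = 18.07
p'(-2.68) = -0.06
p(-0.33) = -3.65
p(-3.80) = 0.17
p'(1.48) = 57.06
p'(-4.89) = 10.98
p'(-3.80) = 0.15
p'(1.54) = 524.23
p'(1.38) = 8.62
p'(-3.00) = -0.01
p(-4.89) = 5.21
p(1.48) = 7.54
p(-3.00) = 0.20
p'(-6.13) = -1.64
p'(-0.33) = 4.66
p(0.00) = -3.00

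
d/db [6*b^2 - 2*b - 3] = 12*b - 2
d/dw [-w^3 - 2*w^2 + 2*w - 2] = -3*w^2 - 4*w + 2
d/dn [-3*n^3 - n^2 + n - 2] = -9*n^2 - 2*n + 1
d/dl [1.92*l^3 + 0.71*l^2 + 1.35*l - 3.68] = 5.76*l^2 + 1.42*l + 1.35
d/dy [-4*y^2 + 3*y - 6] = 3 - 8*y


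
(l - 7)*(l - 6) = l^2 - 13*l + 42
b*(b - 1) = b^2 - b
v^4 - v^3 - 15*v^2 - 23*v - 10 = (v - 5)*(v + 1)^2*(v + 2)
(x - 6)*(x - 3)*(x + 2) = x^3 - 7*x^2 + 36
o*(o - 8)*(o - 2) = o^3 - 10*o^2 + 16*o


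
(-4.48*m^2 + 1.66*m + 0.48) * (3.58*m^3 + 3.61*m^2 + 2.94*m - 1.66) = -16.0384*m^5 - 10.23*m^4 - 5.4602*m^3 + 14.05*m^2 - 1.3444*m - 0.7968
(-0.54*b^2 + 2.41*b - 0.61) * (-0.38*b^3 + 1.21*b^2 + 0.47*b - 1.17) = 0.2052*b^5 - 1.5692*b^4 + 2.8941*b^3 + 1.0264*b^2 - 3.1064*b + 0.7137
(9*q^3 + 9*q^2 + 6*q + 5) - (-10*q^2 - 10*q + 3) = 9*q^3 + 19*q^2 + 16*q + 2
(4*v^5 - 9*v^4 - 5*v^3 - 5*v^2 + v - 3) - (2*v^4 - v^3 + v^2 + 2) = 4*v^5 - 11*v^4 - 4*v^3 - 6*v^2 + v - 5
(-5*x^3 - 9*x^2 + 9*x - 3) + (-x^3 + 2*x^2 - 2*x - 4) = -6*x^3 - 7*x^2 + 7*x - 7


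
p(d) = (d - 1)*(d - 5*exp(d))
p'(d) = d + (1 - 5*exp(d))*(d - 1) - 5*exp(d) = -5*d*exp(d) + 2*d - 1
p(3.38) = -341.47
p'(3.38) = -490.61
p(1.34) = -6.04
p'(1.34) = -23.91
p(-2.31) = 9.29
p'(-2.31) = -4.47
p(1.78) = -21.74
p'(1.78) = -50.22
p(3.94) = -744.27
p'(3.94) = -1006.07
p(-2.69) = 11.18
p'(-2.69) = -5.47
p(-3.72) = 18.13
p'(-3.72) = -7.99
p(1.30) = -5.11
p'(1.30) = -22.25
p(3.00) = -194.86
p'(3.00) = -296.28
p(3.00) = -194.86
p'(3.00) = -296.28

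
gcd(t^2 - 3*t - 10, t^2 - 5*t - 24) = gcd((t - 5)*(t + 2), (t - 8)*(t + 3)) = 1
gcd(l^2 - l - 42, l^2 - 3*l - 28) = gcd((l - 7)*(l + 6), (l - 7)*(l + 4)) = l - 7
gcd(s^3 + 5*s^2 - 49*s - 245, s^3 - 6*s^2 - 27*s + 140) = s^2 - 2*s - 35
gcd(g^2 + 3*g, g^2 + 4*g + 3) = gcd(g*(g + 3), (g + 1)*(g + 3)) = g + 3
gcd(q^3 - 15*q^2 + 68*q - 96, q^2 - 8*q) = q - 8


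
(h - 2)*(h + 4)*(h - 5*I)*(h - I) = h^4 + 2*h^3 - 6*I*h^3 - 13*h^2 - 12*I*h^2 - 10*h + 48*I*h + 40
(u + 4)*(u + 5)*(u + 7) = u^3 + 16*u^2 + 83*u + 140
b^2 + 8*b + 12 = (b + 2)*(b + 6)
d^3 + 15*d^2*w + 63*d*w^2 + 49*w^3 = (d + w)*(d + 7*w)^2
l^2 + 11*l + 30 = (l + 5)*(l + 6)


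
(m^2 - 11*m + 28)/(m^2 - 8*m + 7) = (m - 4)/(m - 1)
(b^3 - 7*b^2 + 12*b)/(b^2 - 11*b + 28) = b*(b - 3)/(b - 7)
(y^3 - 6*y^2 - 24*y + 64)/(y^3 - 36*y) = (y^3 - 6*y^2 - 24*y + 64)/(y*(y^2 - 36))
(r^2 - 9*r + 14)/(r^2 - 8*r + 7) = (r - 2)/(r - 1)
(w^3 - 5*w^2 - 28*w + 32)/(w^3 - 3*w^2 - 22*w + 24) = (w - 8)/(w - 6)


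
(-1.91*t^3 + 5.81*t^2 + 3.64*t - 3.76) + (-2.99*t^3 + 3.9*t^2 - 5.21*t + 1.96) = -4.9*t^3 + 9.71*t^2 - 1.57*t - 1.8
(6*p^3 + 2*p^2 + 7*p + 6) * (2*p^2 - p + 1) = 12*p^5 - 2*p^4 + 18*p^3 + 7*p^2 + p + 6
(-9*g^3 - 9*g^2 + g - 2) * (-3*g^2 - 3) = 27*g^5 + 27*g^4 + 24*g^3 + 33*g^2 - 3*g + 6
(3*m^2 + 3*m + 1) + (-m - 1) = 3*m^2 + 2*m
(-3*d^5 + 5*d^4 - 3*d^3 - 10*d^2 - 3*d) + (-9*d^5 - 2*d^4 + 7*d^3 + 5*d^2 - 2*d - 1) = -12*d^5 + 3*d^4 + 4*d^3 - 5*d^2 - 5*d - 1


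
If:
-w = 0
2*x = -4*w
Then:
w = 0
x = 0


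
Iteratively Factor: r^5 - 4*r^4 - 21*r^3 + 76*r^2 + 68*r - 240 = (r + 2)*(r^4 - 6*r^3 - 9*r^2 + 94*r - 120) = (r - 3)*(r + 2)*(r^3 - 3*r^2 - 18*r + 40) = (r - 5)*(r - 3)*(r + 2)*(r^2 + 2*r - 8) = (r - 5)*(r - 3)*(r - 2)*(r + 2)*(r + 4)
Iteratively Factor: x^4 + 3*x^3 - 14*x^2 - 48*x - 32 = (x + 1)*(x^3 + 2*x^2 - 16*x - 32) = (x - 4)*(x + 1)*(x^2 + 6*x + 8) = (x - 4)*(x + 1)*(x + 2)*(x + 4)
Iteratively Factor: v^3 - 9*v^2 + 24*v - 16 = (v - 4)*(v^2 - 5*v + 4) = (v - 4)*(v - 1)*(v - 4)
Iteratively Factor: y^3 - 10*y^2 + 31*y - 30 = (y - 2)*(y^2 - 8*y + 15) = (y - 3)*(y - 2)*(y - 5)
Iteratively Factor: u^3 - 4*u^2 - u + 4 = (u - 4)*(u^2 - 1) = (u - 4)*(u + 1)*(u - 1)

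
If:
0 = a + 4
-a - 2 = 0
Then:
No Solution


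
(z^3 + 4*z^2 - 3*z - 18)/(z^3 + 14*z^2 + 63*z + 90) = (z^2 + z - 6)/(z^2 + 11*z + 30)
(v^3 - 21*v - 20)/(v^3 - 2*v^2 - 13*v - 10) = (v + 4)/(v + 2)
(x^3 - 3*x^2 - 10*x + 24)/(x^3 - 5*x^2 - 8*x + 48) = (x - 2)/(x - 4)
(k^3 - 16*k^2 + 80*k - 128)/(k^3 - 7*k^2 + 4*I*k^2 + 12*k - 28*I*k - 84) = (k^3 - 16*k^2 + 80*k - 128)/(k^3 + k^2*(-7 + 4*I) + k*(12 - 28*I) - 84)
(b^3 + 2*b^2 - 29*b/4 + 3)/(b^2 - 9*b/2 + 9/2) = (b^2 + 7*b/2 - 2)/(b - 3)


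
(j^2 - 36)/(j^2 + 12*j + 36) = (j - 6)/(j + 6)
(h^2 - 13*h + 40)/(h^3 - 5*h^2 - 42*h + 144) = (h - 5)/(h^2 + 3*h - 18)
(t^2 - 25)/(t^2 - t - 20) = (t + 5)/(t + 4)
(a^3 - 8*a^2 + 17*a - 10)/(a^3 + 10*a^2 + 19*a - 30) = (a^2 - 7*a + 10)/(a^2 + 11*a + 30)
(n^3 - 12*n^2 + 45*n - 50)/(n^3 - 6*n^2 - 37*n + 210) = (n^2 - 7*n + 10)/(n^2 - n - 42)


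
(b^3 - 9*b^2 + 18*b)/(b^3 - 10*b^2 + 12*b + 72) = b*(b - 3)/(b^2 - 4*b - 12)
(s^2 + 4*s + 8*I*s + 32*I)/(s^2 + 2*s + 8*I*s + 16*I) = (s + 4)/(s + 2)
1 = 1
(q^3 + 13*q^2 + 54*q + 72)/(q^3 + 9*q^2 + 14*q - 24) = (q + 3)/(q - 1)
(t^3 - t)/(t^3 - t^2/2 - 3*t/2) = 2*(t - 1)/(2*t - 3)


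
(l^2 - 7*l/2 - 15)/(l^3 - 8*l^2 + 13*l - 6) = (l + 5/2)/(l^2 - 2*l + 1)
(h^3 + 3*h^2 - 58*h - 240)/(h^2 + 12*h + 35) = (h^2 - 2*h - 48)/(h + 7)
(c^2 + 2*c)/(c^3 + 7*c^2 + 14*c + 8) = c/(c^2 + 5*c + 4)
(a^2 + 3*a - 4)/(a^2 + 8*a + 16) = (a - 1)/(a + 4)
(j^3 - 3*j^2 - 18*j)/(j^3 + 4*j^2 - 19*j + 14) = j*(j^2 - 3*j - 18)/(j^3 + 4*j^2 - 19*j + 14)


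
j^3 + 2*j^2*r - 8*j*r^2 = j*(j - 2*r)*(j + 4*r)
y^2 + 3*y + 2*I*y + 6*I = (y + 3)*(y + 2*I)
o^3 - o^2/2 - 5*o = o*(o - 5/2)*(o + 2)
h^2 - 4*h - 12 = (h - 6)*(h + 2)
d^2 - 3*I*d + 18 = (d - 6*I)*(d + 3*I)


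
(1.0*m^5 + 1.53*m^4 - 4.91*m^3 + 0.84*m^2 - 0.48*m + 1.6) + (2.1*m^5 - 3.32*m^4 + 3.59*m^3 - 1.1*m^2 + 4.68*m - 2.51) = 3.1*m^5 - 1.79*m^4 - 1.32*m^3 - 0.26*m^2 + 4.2*m - 0.91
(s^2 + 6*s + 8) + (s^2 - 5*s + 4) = 2*s^2 + s + 12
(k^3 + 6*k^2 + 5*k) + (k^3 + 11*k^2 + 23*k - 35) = 2*k^3 + 17*k^2 + 28*k - 35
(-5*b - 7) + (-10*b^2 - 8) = -10*b^2 - 5*b - 15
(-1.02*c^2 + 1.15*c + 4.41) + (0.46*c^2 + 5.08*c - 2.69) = -0.56*c^2 + 6.23*c + 1.72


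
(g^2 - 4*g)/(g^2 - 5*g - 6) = g*(4 - g)/(-g^2 + 5*g + 6)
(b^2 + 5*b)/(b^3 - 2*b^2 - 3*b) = (b + 5)/(b^2 - 2*b - 3)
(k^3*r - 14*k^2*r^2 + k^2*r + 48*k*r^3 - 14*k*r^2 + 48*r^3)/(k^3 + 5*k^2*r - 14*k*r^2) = r*(k^3 - 14*k^2*r + k^2 + 48*k*r^2 - 14*k*r + 48*r^2)/(k*(k^2 + 5*k*r - 14*r^2))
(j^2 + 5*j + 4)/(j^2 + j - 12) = (j + 1)/(j - 3)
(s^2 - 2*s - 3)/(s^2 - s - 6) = (s + 1)/(s + 2)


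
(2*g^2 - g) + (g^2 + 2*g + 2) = 3*g^2 + g + 2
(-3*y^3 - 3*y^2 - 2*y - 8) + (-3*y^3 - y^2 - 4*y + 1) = -6*y^3 - 4*y^2 - 6*y - 7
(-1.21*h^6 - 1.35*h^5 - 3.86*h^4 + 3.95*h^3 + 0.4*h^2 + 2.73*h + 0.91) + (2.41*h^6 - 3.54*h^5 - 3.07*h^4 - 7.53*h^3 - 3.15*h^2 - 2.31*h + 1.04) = 1.2*h^6 - 4.89*h^5 - 6.93*h^4 - 3.58*h^3 - 2.75*h^2 + 0.42*h + 1.95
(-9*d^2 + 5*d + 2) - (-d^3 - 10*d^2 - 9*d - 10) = d^3 + d^2 + 14*d + 12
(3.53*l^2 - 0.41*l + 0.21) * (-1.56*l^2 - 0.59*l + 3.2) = -5.5068*l^4 - 1.4431*l^3 + 11.2103*l^2 - 1.4359*l + 0.672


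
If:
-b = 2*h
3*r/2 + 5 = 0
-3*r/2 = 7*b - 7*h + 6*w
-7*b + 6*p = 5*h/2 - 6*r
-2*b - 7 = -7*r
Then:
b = -91/6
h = 91/12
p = -1613/144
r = -10/3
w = 219/8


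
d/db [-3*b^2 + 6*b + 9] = 6 - 6*b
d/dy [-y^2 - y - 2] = -2*y - 1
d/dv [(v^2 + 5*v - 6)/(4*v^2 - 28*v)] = 3*(-2*v^2 + 2*v - 7)/(2*v^2*(v^2 - 14*v + 49))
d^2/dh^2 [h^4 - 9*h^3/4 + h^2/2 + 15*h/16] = 12*h^2 - 27*h/2 + 1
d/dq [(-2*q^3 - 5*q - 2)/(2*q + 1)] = (-8*q^3 - 6*q^2 - 1)/(4*q^2 + 4*q + 1)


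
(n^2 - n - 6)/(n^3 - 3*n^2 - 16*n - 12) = (n - 3)/(n^2 - 5*n - 6)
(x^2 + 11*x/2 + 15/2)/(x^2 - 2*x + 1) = (2*x^2 + 11*x + 15)/(2*(x^2 - 2*x + 1))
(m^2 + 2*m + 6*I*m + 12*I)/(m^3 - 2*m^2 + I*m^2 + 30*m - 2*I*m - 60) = (m + 2)/(m^2 - m*(2 + 5*I) + 10*I)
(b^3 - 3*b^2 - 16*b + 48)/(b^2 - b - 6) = (b^2 - 16)/(b + 2)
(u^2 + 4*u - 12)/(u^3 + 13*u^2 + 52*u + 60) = (u - 2)/(u^2 + 7*u + 10)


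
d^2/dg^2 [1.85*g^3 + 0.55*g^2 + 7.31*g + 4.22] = 11.1*g + 1.1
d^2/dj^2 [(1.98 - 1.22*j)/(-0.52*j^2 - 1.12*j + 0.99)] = ((1.04*j + 1.12)*(1.22*j - 1.98)*(2.08*j + 2.24) - (3.8064*j + 0.6736)*(0.52*j^2 + 1.12*j - 0.99))/(0.52*j^2 + 1.12*j - 0.99)^3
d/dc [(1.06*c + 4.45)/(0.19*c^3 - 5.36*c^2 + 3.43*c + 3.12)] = (-0.4028*c^3 + 3.1451*c^2 + 47.704*c - 11.9563)/(0.0361*c^6 - 2.0368*c^5 + 30.033*c^4 - 35.584*c^3 - 21.6815*c^2 + 21.4032*c + 9.7344)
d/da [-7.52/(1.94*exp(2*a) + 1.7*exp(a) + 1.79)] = (29.1776*exp(a) + 12.784)*exp(a)/(1.94*exp(2*a) + 1.7*exp(a) + 1.79)^2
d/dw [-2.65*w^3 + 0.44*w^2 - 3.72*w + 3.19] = -7.95*w^2 + 0.88*w - 3.72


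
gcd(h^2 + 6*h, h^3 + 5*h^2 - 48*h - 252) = h + 6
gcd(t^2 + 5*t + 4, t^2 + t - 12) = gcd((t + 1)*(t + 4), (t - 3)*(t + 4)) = t + 4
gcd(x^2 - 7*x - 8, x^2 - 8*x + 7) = 1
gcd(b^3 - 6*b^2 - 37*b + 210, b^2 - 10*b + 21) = b - 7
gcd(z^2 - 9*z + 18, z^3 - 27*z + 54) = z - 3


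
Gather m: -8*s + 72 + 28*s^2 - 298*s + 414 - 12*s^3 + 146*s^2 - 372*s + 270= -12*s^3 + 174*s^2 - 678*s + 756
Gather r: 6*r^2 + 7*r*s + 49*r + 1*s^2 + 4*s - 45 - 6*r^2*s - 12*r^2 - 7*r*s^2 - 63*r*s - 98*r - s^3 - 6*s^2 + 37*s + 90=r^2*(-6*s - 6) + r*(-7*s^2 - 56*s - 49) - s^3 - 5*s^2 + 41*s + 45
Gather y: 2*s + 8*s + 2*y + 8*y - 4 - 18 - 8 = 10*s + 10*y - 30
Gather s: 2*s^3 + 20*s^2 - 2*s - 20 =2*s^3 + 20*s^2 - 2*s - 20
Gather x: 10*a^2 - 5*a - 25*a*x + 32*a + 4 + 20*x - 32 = 10*a^2 + 27*a + x*(20 - 25*a) - 28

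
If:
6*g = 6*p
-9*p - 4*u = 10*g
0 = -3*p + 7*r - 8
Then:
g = -4*u/19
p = -4*u/19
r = 8/7 - 12*u/133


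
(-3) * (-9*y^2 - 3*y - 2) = 27*y^2 + 9*y + 6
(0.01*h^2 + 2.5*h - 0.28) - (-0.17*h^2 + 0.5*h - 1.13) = 0.18*h^2 + 2.0*h + 0.85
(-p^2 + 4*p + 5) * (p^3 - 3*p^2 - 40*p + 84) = -p^5 + 7*p^4 + 33*p^3 - 259*p^2 + 136*p + 420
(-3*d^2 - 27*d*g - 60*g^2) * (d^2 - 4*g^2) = -3*d^4 - 27*d^3*g - 48*d^2*g^2 + 108*d*g^3 + 240*g^4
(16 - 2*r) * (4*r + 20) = -8*r^2 + 24*r + 320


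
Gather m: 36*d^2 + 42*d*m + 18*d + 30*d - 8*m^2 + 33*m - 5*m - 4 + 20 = 36*d^2 + 48*d - 8*m^2 + m*(42*d + 28) + 16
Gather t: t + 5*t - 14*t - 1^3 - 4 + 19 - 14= -8*t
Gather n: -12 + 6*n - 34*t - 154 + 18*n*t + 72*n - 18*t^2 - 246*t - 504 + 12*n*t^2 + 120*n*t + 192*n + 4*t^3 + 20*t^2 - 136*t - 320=n*(12*t^2 + 138*t + 270) + 4*t^3 + 2*t^2 - 416*t - 990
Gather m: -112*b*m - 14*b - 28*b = -112*b*m - 42*b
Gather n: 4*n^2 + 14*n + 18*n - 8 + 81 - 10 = 4*n^2 + 32*n + 63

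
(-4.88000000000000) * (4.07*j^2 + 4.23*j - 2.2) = -19.8616*j^2 - 20.6424*j + 10.736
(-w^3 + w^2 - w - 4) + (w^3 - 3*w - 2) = w^2 - 4*w - 6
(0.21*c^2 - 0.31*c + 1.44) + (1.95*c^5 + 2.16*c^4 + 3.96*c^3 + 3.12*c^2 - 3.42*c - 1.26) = 1.95*c^5 + 2.16*c^4 + 3.96*c^3 + 3.33*c^2 - 3.73*c + 0.18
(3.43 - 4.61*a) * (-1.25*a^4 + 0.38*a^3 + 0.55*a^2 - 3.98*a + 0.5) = 5.7625*a^5 - 6.0393*a^4 - 1.2321*a^3 + 20.2343*a^2 - 15.9564*a + 1.715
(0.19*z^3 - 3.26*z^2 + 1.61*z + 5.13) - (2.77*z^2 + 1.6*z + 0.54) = 0.19*z^3 - 6.03*z^2 + 0.01*z + 4.59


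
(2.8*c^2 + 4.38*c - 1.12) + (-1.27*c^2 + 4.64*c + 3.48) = 1.53*c^2 + 9.02*c + 2.36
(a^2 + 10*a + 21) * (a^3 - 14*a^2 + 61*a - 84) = a^5 - 4*a^4 - 58*a^3 + 232*a^2 + 441*a - 1764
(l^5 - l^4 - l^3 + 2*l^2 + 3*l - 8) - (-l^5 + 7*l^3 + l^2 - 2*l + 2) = 2*l^5 - l^4 - 8*l^3 + l^2 + 5*l - 10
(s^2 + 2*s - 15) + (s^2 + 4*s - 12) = 2*s^2 + 6*s - 27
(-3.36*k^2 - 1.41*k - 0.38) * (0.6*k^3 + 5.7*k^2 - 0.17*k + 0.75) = -2.016*k^5 - 19.998*k^4 - 7.6938*k^3 - 4.4463*k^2 - 0.9929*k - 0.285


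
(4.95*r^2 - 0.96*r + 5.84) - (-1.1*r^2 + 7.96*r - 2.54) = 6.05*r^2 - 8.92*r + 8.38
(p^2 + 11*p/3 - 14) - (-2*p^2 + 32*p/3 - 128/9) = 3*p^2 - 7*p + 2/9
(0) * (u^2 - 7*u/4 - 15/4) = 0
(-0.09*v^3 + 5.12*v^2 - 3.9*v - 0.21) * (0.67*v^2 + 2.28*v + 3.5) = -0.0603*v^5 + 3.2252*v^4 + 8.7456*v^3 + 8.8873*v^2 - 14.1288*v - 0.735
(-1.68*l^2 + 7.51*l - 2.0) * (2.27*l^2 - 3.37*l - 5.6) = -3.8136*l^4 + 22.7093*l^3 - 20.4407*l^2 - 35.316*l + 11.2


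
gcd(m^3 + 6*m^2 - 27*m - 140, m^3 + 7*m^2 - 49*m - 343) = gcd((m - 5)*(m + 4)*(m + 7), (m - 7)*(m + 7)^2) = m + 7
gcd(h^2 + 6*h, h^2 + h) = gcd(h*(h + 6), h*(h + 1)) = h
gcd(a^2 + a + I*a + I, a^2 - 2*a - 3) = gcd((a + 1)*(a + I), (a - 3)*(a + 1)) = a + 1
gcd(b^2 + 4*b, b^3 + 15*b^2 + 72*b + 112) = b + 4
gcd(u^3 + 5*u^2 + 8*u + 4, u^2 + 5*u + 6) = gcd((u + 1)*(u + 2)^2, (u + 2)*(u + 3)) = u + 2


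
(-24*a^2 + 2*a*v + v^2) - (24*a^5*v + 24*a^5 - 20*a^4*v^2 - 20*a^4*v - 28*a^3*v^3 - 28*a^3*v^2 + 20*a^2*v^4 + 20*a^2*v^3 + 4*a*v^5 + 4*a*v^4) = -24*a^5*v - 24*a^5 + 20*a^4*v^2 + 20*a^4*v + 28*a^3*v^3 + 28*a^3*v^2 - 20*a^2*v^4 - 20*a^2*v^3 - 24*a^2 - 4*a*v^5 - 4*a*v^4 + 2*a*v + v^2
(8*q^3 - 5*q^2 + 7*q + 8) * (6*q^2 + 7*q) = 48*q^5 + 26*q^4 + 7*q^3 + 97*q^2 + 56*q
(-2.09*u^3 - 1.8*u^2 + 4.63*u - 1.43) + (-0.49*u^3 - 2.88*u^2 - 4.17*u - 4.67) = -2.58*u^3 - 4.68*u^2 + 0.46*u - 6.1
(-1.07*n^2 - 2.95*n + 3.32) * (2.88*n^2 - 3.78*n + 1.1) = -3.0816*n^4 - 4.4514*n^3 + 19.5356*n^2 - 15.7946*n + 3.652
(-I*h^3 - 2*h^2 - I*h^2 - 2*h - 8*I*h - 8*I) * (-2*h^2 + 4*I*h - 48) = 2*I*h^5 + 8*h^4 + 2*I*h^4 + 8*h^3 + 56*I*h^3 + 128*h^2 + 56*I*h^2 + 128*h + 384*I*h + 384*I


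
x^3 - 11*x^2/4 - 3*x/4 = x*(x - 3)*(x + 1/4)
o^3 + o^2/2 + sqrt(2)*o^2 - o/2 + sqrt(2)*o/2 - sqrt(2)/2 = (o - 1/2)*(o + 1)*(o + sqrt(2))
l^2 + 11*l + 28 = (l + 4)*(l + 7)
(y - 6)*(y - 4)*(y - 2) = y^3 - 12*y^2 + 44*y - 48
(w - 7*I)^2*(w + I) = w^3 - 13*I*w^2 - 35*w - 49*I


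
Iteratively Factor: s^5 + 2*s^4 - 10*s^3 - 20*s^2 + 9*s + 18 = (s + 3)*(s^4 - s^3 - 7*s^2 + s + 6) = (s + 1)*(s + 3)*(s^3 - 2*s^2 - 5*s + 6) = (s - 1)*(s + 1)*(s + 3)*(s^2 - s - 6) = (s - 1)*(s + 1)*(s + 2)*(s + 3)*(s - 3)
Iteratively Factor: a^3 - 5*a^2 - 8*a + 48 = (a + 3)*(a^2 - 8*a + 16) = (a - 4)*(a + 3)*(a - 4)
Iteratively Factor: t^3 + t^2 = (t)*(t^2 + t) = t^2*(t + 1)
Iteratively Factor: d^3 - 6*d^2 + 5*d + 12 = (d - 4)*(d^2 - 2*d - 3) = (d - 4)*(d - 3)*(d + 1)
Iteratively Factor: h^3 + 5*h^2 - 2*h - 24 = (h + 4)*(h^2 + h - 6) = (h - 2)*(h + 4)*(h + 3)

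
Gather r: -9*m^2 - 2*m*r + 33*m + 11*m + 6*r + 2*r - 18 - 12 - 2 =-9*m^2 + 44*m + r*(8 - 2*m) - 32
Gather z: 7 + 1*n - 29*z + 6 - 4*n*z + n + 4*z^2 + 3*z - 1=2*n + 4*z^2 + z*(-4*n - 26) + 12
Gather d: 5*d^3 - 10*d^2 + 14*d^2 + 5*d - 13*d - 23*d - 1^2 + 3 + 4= 5*d^3 + 4*d^2 - 31*d + 6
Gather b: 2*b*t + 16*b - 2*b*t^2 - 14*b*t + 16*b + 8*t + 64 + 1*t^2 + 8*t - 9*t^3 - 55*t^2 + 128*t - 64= b*(-2*t^2 - 12*t + 32) - 9*t^3 - 54*t^2 + 144*t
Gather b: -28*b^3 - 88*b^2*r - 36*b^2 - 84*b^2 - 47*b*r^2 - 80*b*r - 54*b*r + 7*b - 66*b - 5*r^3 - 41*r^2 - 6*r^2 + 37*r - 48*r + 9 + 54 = -28*b^3 + b^2*(-88*r - 120) + b*(-47*r^2 - 134*r - 59) - 5*r^3 - 47*r^2 - 11*r + 63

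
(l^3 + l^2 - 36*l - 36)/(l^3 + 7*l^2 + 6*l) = (l - 6)/l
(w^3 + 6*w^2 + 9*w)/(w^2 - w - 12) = w*(w + 3)/(w - 4)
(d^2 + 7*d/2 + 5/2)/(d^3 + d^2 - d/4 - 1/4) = 2*(2*d + 5)/(4*d^2 - 1)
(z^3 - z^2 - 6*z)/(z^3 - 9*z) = (z + 2)/(z + 3)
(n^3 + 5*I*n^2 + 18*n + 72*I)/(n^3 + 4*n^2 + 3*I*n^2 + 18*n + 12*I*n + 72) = (n^2 - I*n + 12)/(n^2 + n*(4 - 3*I) - 12*I)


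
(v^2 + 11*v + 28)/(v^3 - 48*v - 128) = (v + 7)/(v^2 - 4*v - 32)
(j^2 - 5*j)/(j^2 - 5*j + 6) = j*(j - 5)/(j^2 - 5*j + 6)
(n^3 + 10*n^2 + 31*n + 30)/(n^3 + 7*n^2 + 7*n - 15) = (n + 2)/(n - 1)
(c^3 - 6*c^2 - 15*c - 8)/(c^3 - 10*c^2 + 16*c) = (c^2 + 2*c + 1)/(c*(c - 2))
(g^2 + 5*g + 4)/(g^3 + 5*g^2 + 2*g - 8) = (g + 1)/(g^2 + g - 2)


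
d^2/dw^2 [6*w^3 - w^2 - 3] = 36*w - 2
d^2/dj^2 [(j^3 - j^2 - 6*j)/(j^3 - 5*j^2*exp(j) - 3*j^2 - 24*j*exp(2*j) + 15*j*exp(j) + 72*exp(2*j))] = (5*j^5*exp(j) + 121*j^4*exp(2*j) + 360*j^3*exp(3*j) - 30*j^3*exp(j) + 4*j^3 + 2304*j^2*exp(4*j) - 432*j^2*exp(2*j) + 288*j*exp(2*j) - 3456*exp(4*j) - 480*exp(3*j))/(j^6 - 15*j^5*exp(j) + 3*j^4*exp(2*j) + 595*j^3*exp(3*j) - 72*j^2*exp(4*j) - 8640*j*exp(5*j) - 13824*exp(6*j))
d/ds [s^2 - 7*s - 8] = 2*s - 7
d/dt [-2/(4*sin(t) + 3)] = 8*cos(t)/(4*sin(t) + 3)^2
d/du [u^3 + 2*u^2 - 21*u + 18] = 3*u^2 + 4*u - 21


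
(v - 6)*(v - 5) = v^2 - 11*v + 30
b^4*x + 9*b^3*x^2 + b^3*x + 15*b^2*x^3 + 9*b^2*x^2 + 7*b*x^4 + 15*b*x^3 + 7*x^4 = (b + x)^2*(b + 7*x)*(b*x + x)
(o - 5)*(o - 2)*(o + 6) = o^3 - o^2 - 32*o + 60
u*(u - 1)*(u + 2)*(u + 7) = u^4 + 8*u^3 + 5*u^2 - 14*u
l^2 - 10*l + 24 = (l - 6)*(l - 4)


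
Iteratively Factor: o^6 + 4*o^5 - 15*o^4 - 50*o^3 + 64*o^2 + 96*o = (o - 3)*(o^5 + 7*o^4 + 6*o^3 - 32*o^2 - 32*o) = o*(o - 3)*(o^4 + 7*o^3 + 6*o^2 - 32*o - 32) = o*(o - 3)*(o + 1)*(o^3 + 6*o^2 - 32) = o*(o - 3)*(o - 2)*(o + 1)*(o^2 + 8*o + 16) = o*(o - 3)*(o - 2)*(o + 1)*(o + 4)*(o + 4)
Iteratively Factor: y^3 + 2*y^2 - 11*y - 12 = (y + 1)*(y^2 + y - 12) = (y + 1)*(y + 4)*(y - 3)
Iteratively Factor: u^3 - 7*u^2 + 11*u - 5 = (u - 1)*(u^2 - 6*u + 5) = (u - 5)*(u - 1)*(u - 1)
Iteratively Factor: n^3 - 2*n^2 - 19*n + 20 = (n + 4)*(n^2 - 6*n + 5) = (n - 1)*(n + 4)*(n - 5)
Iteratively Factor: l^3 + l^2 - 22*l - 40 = (l + 2)*(l^2 - l - 20) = (l - 5)*(l + 2)*(l + 4)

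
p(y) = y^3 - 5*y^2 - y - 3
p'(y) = 3*y^2 - 10*y - 1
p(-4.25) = -165.83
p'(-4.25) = 95.69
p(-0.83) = -6.19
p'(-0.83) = 9.37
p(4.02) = -22.86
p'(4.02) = 7.28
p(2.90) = -23.56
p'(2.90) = -4.77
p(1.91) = -16.18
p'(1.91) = -9.16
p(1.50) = -12.38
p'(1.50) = -9.25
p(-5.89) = -374.91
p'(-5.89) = 161.98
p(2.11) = -17.98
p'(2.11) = -8.74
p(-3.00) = -72.00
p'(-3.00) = 56.00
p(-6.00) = -393.00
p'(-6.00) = 167.00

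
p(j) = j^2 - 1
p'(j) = 2*j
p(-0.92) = -0.15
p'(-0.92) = -1.84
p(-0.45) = -0.80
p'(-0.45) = -0.90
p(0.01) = -1.00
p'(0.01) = 0.02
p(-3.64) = 12.25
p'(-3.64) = -7.28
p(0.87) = -0.24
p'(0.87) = 1.74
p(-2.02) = 3.08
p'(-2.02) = -4.04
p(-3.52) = 11.39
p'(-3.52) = -7.04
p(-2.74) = 6.51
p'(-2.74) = -5.48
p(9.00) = 80.00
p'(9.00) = 18.00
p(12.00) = 143.00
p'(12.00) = 24.00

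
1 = 1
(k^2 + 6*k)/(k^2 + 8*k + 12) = k/(k + 2)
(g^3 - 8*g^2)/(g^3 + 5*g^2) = (g - 8)/(g + 5)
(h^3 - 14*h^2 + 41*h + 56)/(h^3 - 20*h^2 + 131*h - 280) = (h + 1)/(h - 5)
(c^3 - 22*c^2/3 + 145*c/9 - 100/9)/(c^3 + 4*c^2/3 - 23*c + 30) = (3*c^2 - 17*c + 20)/(3*(c^2 + 3*c - 18))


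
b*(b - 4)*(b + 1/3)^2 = b^4 - 10*b^3/3 - 23*b^2/9 - 4*b/9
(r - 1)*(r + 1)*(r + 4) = r^3 + 4*r^2 - r - 4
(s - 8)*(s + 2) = s^2 - 6*s - 16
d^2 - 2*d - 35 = (d - 7)*(d + 5)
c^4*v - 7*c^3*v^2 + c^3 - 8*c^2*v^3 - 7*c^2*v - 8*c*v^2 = c*(c - 8*v)*(c + v)*(c*v + 1)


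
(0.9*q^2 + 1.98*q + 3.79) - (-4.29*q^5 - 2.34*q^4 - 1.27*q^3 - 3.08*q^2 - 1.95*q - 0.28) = 4.29*q^5 + 2.34*q^4 + 1.27*q^3 + 3.98*q^2 + 3.93*q + 4.07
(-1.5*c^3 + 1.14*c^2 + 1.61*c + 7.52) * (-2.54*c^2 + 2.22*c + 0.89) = 3.81*c^5 - 6.2256*c^4 - 2.8936*c^3 - 14.512*c^2 + 18.1273*c + 6.6928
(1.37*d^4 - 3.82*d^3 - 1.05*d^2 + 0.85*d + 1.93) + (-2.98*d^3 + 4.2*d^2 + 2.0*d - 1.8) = 1.37*d^4 - 6.8*d^3 + 3.15*d^2 + 2.85*d + 0.13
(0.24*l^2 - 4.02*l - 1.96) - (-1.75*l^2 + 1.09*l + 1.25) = 1.99*l^2 - 5.11*l - 3.21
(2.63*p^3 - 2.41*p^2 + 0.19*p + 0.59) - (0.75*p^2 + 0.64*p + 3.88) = 2.63*p^3 - 3.16*p^2 - 0.45*p - 3.29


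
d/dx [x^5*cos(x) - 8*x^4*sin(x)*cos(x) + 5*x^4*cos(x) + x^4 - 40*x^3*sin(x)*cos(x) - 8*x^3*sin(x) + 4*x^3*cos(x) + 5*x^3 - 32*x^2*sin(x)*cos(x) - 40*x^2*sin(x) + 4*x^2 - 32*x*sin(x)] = -x^5*sin(x) - 8*x^4*cos(2*x) + 5*sqrt(2)*x^4*cos(x + pi/4) - 4*x^3*sin(x) - 16*x^3*sin(2*x) + 12*x^3*cos(x) - 40*x^3*cos(2*x) + 4*x^3 - 24*x^2*sin(x) - 60*x^2*sin(2*x) - 28*x^2*cos(x) - 32*x^2*cos(2*x) + 15*x^2 - 80*x*sin(x) - 32*x*sin(2*x) - 32*x*cos(x) + 8*x - 32*sin(x)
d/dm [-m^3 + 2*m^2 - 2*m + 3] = -3*m^2 + 4*m - 2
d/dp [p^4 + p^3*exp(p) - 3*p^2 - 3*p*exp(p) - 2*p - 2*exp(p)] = p^3*exp(p) + 4*p^3 + 3*p^2*exp(p) - 3*p*exp(p) - 6*p - 5*exp(p) - 2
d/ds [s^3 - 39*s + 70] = 3*s^2 - 39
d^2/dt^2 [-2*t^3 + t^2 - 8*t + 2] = 2 - 12*t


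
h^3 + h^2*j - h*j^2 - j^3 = (h - j)*(h + j)^2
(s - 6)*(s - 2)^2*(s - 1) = s^4 - 11*s^3 + 38*s^2 - 52*s + 24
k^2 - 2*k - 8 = (k - 4)*(k + 2)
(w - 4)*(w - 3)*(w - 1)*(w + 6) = w^4 - 2*w^3 - 29*w^2 + 102*w - 72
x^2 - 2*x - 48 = (x - 8)*(x + 6)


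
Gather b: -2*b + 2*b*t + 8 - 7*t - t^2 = b*(2*t - 2) - t^2 - 7*t + 8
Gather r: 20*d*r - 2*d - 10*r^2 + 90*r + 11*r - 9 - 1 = -2*d - 10*r^2 + r*(20*d + 101) - 10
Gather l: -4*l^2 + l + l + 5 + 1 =-4*l^2 + 2*l + 6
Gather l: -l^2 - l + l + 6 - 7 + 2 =1 - l^2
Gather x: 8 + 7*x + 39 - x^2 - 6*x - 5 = -x^2 + x + 42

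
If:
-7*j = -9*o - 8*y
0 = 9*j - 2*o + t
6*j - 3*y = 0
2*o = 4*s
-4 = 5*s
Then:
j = 8/5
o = -8/5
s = -4/5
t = -88/5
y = 16/5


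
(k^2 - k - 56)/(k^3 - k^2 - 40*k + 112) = (k - 8)/(k^2 - 8*k + 16)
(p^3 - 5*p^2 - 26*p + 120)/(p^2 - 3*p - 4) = (p^2 - p - 30)/(p + 1)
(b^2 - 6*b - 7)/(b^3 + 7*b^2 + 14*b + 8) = (b - 7)/(b^2 + 6*b + 8)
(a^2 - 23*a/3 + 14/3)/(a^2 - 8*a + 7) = (a - 2/3)/(a - 1)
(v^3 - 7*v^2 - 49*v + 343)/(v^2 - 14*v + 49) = v + 7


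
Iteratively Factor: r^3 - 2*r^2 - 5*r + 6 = (r + 2)*(r^2 - 4*r + 3) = (r - 3)*(r + 2)*(r - 1)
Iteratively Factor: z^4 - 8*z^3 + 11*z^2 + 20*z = (z)*(z^3 - 8*z^2 + 11*z + 20) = z*(z - 4)*(z^2 - 4*z - 5) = z*(z - 4)*(z + 1)*(z - 5)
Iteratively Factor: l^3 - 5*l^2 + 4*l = (l)*(l^2 - 5*l + 4) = l*(l - 1)*(l - 4)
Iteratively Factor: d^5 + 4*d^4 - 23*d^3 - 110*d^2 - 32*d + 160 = (d - 5)*(d^4 + 9*d^3 + 22*d^2 - 32) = (d - 5)*(d - 1)*(d^3 + 10*d^2 + 32*d + 32) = (d - 5)*(d - 1)*(d + 4)*(d^2 + 6*d + 8) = (d - 5)*(d - 1)*(d + 2)*(d + 4)*(d + 4)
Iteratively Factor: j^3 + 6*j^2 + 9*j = (j + 3)*(j^2 + 3*j) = j*(j + 3)*(j + 3)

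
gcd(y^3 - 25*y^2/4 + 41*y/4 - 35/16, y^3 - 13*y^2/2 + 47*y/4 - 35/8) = y^2 - 6*y + 35/4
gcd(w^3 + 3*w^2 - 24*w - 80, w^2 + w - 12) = w + 4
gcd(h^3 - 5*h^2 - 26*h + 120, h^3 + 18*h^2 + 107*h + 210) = h + 5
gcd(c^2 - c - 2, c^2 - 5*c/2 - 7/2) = c + 1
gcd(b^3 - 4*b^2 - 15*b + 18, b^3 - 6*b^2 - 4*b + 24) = b - 6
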